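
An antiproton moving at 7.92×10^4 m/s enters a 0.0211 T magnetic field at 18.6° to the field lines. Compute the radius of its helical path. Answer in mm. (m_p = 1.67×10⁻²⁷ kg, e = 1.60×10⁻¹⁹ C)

r ≈ 12.5 mm

Only the perpendicular component v⊥ = v sin18.6° = 2.53×10^4 m/s is bent by the field.
r = m v⊥ /(qB) = (1.67×10^-27)(2.53×10^4) / [(1×1.60×10^-19)(0.0211)] = 0.0125 m.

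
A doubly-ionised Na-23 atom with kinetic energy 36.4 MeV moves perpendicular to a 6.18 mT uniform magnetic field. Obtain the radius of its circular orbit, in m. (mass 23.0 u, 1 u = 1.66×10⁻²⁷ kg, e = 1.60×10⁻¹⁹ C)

Convert the energy: K = 36.4 MeV = 5.82×10^-12 J.
v = √(2K/m) = √(2·5.82×10^-12/3.82×10^-26) = 1.75×10^7 m/s.
r = mv/(qB) = (3.82×10^-26)(1.75×10^7) / [(2×1.60×10^-19)(6.18×10^-3)] = 337 m.

r ≈ 337 m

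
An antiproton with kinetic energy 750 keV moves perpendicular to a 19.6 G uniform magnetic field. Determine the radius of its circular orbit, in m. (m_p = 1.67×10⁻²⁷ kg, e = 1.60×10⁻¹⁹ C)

r ≈ 63.8 m

Convert the energy: K = 750 keV = 1.20×10^-13 J.
v = √(2K/m) = √(2·1.20×10^-13/1.67×10^-27) = 1.20×10^7 m/s.
r = mv/(qB) = (1.67×10^-27)(1.20×10^7) / [(1×1.60×10^-19)(1.96×10^-3)] = 63.8 m.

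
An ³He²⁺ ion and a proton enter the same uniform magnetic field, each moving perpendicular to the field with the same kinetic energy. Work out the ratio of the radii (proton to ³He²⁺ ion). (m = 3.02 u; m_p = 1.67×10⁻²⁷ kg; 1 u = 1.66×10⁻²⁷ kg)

r = √(2mK)/(qB) ⇒ at equal K, r ∝ √m/q.
r_{proton}/r_{³He²⁺ ion} = 1.15.

ratio ≈ 1.15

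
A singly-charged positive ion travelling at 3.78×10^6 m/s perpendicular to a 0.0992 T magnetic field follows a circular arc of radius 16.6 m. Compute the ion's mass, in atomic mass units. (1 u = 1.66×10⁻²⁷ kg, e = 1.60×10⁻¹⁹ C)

qvB = mv²/r ⇒ m = qBr/v.
m = (1×1.60×10^-19)(0.0992)(16.6) / (3.78×10^6) = 6.97×10^-26 kg = 42.0 u.

m ≈ 42.0 u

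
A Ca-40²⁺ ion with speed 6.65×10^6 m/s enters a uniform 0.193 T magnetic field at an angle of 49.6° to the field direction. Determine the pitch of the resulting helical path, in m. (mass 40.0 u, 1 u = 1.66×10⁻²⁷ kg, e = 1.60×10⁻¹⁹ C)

The velocity component along B is v∥ = v cos49.6° = 4.31×10^6 m/s.
The cyclotron period T = 2πm/(qB) = 6.76×10^-6 s is set by m, q, B alone.
Pitch = v∥·T = (4.31×10^6)(6.76×10^-6) = 29.1 m.

pitch ≈ 29.1 m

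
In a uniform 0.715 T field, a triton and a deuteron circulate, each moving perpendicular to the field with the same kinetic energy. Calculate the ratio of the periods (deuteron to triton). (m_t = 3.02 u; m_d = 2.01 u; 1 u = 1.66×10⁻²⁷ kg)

T = 2πm/(qB) is independent of speed, so T₂/T₁ = (m₂/q₂)/(m₁/q₁).
T_{deuteron}/T_{triton} = (3.34×10^-27/1e) / (5.01×10^-27/1e) = 0.666.

ratio ≈ 0.666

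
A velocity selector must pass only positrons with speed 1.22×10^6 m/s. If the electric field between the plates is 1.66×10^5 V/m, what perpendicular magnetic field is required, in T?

B ≈ 0.136 T

qE = qvB ⇒ B = E/v = (1.66×10^5) / (1.22×10^6) = 0.136 T.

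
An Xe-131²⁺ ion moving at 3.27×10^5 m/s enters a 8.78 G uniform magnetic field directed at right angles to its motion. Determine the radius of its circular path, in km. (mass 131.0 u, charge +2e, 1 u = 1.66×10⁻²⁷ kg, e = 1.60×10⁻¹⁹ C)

r ≈ 0.253 km

The magnetic force provides the centripetal force: qvB = mv²/r, so r = mv/(qB).
r = (2.17×10^-25 kg)(3.27×10^5 m/s) / [(2×1.60×10^-19 C)(8.78×10^-4 T)] = 253 m.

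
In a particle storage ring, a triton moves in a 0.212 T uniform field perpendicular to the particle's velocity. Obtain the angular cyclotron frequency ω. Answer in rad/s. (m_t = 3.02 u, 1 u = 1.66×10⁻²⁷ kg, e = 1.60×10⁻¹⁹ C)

ω ≈ 6.77×10^6 rad/s

ω = qB/m = (1×1.60×10^-19)(0.212) / (5.01×10^-27) = 6.77×10^6 rad/s.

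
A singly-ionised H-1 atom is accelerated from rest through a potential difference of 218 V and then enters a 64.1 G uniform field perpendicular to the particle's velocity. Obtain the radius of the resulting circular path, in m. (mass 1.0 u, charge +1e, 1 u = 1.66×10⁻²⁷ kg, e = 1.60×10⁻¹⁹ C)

r ≈ 0.332 m

The kinetic energy gained is K = qV = (1×1.60×10^-19)(218) = 3.49×10^-17 J.
v = √(2K/m) = 2.05×10^5 m/s.
r = mv/(qB) = (1.66×10^-27)(2.05×10^5) / [(1×1.60×10^-19)(6.41×10^-3)] = 0.332 m.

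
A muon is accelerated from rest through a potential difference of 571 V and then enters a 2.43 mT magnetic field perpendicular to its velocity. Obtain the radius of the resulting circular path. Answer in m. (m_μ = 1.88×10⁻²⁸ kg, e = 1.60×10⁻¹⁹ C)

r ≈ 0.477 m

The kinetic energy gained is K = qV = (1×1.60×10^-19)(571) = 9.14×10^-17 J.
v = √(2K/m) = 9.86×10^5 m/s.
r = mv/(qB) = (1.88×10^-28)(9.86×10^5) / [(1×1.60×10^-19)(2.43×10^-3)] = 0.477 m.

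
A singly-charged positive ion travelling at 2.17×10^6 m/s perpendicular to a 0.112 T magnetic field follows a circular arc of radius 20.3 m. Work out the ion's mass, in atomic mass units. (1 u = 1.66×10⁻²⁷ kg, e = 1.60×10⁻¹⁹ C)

m ≈ 101 u

qvB = mv²/r ⇒ m = qBr/v.
m = (1×1.60×10^-19)(0.112)(20.3) / (2.17×10^6) = 1.68×10^-25 kg = 101 u.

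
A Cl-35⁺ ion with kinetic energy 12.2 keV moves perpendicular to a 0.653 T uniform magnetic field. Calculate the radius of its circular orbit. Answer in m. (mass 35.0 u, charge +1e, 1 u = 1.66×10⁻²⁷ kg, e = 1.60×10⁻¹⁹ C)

Convert the energy: K = 12.2 keV = 1.95×10^-15 J.
v = √(2K/m) = √(2·1.95×10^-15/5.81×10^-26) = 2.59×10^5 m/s.
r = mv/(qB) = (5.81×10^-26)(2.59×10^5) / [(1×1.60×10^-19)(0.653)] = 0.144 m.

r ≈ 0.144 m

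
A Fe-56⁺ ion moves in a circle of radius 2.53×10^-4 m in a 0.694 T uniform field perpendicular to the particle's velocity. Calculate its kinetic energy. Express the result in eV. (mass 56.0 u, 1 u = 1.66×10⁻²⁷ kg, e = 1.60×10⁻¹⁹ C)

v = qBr/m = (1×1.60×10^-19)(0.694)(2.53×10^-4) / (9.30×10^-26) = 302 m/s.
K = ½mv² = 0.5·(9.30×10^-26)·(302)² = 4.24×10^-21 J = 0.0265 eV.

K ≈ 0.0265 eV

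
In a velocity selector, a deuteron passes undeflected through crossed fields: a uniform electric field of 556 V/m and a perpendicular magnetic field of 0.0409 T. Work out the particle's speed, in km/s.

For zero net force, qE = qvB, so v = E/B.
v = (556) / (0.0409) = 1.36×10^4 m/s.

v ≈ 13.6 km/s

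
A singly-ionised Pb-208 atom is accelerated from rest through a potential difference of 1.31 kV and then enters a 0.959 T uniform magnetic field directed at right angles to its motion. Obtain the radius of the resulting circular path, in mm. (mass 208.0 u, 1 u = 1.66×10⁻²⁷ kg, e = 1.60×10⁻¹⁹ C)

r ≈ 78.4 mm

The kinetic energy gained is K = qV = (1×1.60×10^-19)(1310) = 2.10×10^-16 J.
v = √(2K/m) = 3.48×10^4 m/s.
r = mv/(qB) = (3.45×10^-25)(3.48×10^4) / [(1×1.60×10^-19)(0.959)] = 0.0784 m.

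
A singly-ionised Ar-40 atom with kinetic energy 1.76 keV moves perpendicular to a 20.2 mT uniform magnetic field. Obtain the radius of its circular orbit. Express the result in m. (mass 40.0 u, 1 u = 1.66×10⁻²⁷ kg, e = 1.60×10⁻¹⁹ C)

r ≈ 1.89 m

Convert the energy: K = 1.76 keV = 2.82×10^-16 J.
v = √(2K/m) = √(2·2.82×10^-16/6.64×10^-26) = 9.21×10^4 m/s.
r = mv/(qB) = (6.64×10^-26)(9.21×10^4) / [(1×1.60×10^-19)(0.0202)] = 1.89 m.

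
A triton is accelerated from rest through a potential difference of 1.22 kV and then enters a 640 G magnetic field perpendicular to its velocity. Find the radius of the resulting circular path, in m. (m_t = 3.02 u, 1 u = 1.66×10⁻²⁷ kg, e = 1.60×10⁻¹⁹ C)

r ≈ 0.137 m

The kinetic energy gained is K = qV = (1×1.60×10^-19)(1220) = 1.95×10^-16 J.
v = √(2K/m) = 2.79×10^5 m/s.
r = mv/(qB) = (5.01×10^-27)(2.79×10^5) / [(1×1.60×10^-19)(0.0640)] = 0.137 m.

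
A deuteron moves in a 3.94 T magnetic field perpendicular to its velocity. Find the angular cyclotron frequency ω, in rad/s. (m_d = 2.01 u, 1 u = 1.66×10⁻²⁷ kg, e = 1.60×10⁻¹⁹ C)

ω = qB/m = (1×1.60×10^-19)(3.94) / (3.34×10^-27) = 1.89×10^8 rad/s.

ω ≈ 1.89×10^8 rad/s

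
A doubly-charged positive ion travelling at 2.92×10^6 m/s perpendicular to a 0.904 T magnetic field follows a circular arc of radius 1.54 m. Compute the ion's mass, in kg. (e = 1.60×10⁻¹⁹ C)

qvB = mv²/r ⇒ m = qBr/v.
m = (2×1.60×10^-19)(0.904)(1.54) / (2.92×10^6) = 1.53×10^-25 kg.

m ≈ 1.53×10^-25 kg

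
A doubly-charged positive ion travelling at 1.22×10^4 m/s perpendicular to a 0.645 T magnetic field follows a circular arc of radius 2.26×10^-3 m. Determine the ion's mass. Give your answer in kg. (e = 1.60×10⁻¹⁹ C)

qvB = mv²/r ⇒ m = qBr/v.
m = (2×1.60×10^-19)(0.645)(2.26×10^-3) / (1.22×10^4) = 3.82×10^-26 kg.

m ≈ 3.82×10^-26 kg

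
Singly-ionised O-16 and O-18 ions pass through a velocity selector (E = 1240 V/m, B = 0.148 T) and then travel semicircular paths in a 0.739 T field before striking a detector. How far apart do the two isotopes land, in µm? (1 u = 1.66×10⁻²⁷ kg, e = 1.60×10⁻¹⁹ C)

Both emerge at v = E/B₁ = 8380 m/s.
r = mv/(qB₂), so r₁ = 1.882×10^-3 m and r₂ = 2.117×10^-3 m, giving Δr = 2.35×10^-4 m.
After a semicircle each ion lands a diameter 2r from the entry slit, so the separation is 2Δr = 4.71×10^-4 m.

Δd ≈ 471 µm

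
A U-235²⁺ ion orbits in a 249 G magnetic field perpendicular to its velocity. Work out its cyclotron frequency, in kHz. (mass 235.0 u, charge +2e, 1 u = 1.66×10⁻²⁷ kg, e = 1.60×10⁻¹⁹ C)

f = qB/(2πm) = (2×1.60×10^-19)(0.0249) / [2π(3.90×10^-25)] = 3250 Hz.

f ≈ 3.25 kHz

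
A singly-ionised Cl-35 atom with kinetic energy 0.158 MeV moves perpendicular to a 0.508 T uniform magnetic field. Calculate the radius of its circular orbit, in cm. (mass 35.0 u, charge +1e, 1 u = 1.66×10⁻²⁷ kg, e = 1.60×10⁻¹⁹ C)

r ≈ 66.7 cm

Convert the energy: K = 0.158 MeV = 2.53×10^-14 J.
v = √(2K/m) = √(2·2.53×10^-14/5.81×10^-26) = 9.33×10^5 m/s.
r = mv/(qB) = (5.81×10^-26)(9.33×10^5) / [(1×1.60×10^-19)(0.508)] = 0.667 m.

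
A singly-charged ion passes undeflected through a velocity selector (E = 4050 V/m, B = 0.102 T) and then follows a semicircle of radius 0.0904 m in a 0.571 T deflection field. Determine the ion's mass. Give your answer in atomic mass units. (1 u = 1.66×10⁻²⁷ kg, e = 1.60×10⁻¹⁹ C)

v = E/B₁ = 3.97×10^4 m/s.
From r = mv/(qB₂), m = qB₂r/v = (1×1.60×10^-19)(0.571)(0.0904) / (3.97×10^4) = 2.08×10^-25 kg.
In atomic mass units: m = 2.08×10^-25 / 1.66×10^-27 = 125 u.

m ≈ 125 u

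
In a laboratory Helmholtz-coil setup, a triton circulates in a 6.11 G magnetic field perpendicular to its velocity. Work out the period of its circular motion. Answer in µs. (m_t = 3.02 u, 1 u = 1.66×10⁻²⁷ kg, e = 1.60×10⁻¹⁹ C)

The cyclotron period is independent of speed: T = 2πm/(qB).
T = 2π(5.01×10^-27) / [(1×1.60×10^-19)(6.11×10^-4)] = 3.22×10^-4 s.

T ≈ 322 µs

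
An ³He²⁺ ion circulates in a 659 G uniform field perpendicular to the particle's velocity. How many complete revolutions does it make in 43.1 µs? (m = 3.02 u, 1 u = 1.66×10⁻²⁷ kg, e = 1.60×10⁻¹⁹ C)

N = 28

T = 2πm/(qB) = 2π(5.0132×10^-27) / [(2×1.60×10^-19)(0.0659)] = 1.4937×10^-6 s.
N = t/T = 4.31×10^-5 / 1.4937×10^-6 ≈ 28.85, so 28 complete revolutions.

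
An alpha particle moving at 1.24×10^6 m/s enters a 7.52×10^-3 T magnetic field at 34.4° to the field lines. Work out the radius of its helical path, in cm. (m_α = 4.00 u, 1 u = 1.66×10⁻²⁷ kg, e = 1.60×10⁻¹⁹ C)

Only the perpendicular component v⊥ = v sin34.4° = 7.01×10^5 m/s is bent by the field.
r = m v⊥ /(qB) = (6.64×10^-27)(7.01×10^5) / [(2×1.60×10^-19)(7.52×10^-3)] = 1.93 m.

r ≈ 193 cm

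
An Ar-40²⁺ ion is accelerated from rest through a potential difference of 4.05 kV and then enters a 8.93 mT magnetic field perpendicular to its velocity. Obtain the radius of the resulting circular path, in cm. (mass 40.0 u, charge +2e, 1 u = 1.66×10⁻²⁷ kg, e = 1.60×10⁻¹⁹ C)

The kinetic energy gained is K = qV = (2×1.60×10^-19)(4050) = 1.30×10^-15 J.
v = √(2K/m) = 1.98×10^5 m/s.
r = mv/(qB) = (6.64×10^-26)(1.98×10^5) / [(2×1.60×10^-19)(8.93×10^-3)] = 4.59 m.

r ≈ 459 cm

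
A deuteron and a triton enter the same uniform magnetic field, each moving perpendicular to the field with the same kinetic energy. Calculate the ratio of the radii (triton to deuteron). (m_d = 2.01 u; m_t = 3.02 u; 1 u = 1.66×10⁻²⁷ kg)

ratio ≈ 1.23

r = √(2mK)/(qB) ⇒ at equal K, r ∝ √m/q.
r_{triton}/r_{deuteron} = 1.23.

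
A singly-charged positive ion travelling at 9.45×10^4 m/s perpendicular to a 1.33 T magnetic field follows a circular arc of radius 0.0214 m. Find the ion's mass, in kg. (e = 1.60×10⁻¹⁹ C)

qvB = mv²/r ⇒ m = qBr/v.
m = (1×1.60×10^-19)(1.33)(0.0214) / (9.45×10^4) = 4.82×10^-26 kg.

m ≈ 4.82×10^-26 kg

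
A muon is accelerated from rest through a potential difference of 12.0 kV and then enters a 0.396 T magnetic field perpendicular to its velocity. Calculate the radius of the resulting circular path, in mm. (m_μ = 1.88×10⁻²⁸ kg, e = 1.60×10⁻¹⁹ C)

r ≈ 13.4 mm

The kinetic energy gained is K = qV = (1×1.60×10^-19)(1.20×10^4) = 1.92×10^-15 J.
v = √(2K/m) = 4.52×10^6 m/s.
r = mv/(qB) = (1.88×10^-28)(4.52×10^6) / [(1×1.60×10^-19)(0.396)] = 0.0134 m.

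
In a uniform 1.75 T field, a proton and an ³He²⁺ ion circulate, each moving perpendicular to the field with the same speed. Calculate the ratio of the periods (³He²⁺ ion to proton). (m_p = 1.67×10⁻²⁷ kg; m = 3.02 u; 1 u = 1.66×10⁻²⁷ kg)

T = 2πm/(qB) is independent of speed, so T₂/T₁ = (m₂/q₂)/(m₁/q₁).
T_{³He²⁺ ion}/T_{proton} = (5.01×10^-27/2e) / (1.67×10^-27/1e) = 1.50.

ratio ≈ 1.50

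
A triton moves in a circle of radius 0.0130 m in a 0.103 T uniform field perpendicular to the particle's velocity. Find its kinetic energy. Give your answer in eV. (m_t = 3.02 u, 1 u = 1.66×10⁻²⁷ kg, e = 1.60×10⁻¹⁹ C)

v = qBr/m = (1×1.60×10^-19)(0.103)(0.0130) / (5.01×10^-27) = 4.27×10^4 m/s.
K = ½mv² = 0.5·(5.01×10^-27)·(4.27×10^4)² = 4.58×10^-18 J = 28.6 eV.

K ≈ 28.6 eV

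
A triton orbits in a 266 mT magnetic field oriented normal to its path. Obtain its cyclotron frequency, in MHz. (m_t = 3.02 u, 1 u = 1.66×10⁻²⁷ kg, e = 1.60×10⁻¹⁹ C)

f ≈ 1.35 MHz

f = qB/(2πm) = (1×1.60×10^-19)(0.266) / [2π(5.01×10^-27)] = 1.35×10^6 Hz.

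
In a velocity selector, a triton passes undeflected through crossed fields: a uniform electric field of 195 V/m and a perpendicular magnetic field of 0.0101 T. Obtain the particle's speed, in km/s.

v ≈ 19.3 km/s

For zero net force, qE = qvB, so v = E/B.
v = (195) / (0.0101) = 1.93×10^4 m/s.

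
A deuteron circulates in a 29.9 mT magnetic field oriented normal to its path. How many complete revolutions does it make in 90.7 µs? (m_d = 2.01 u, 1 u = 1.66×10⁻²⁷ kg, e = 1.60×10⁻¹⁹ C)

T = 2πm/(qB) = 2π(3.3366×10^-27) / [(1×1.60×10^-19)(0.0299)] = 4.3822×10^-6 s.
N = t/T = 9.07×10^-5 / 4.3822×10^-6 ≈ 20.70, so 20 complete revolutions.

N = 20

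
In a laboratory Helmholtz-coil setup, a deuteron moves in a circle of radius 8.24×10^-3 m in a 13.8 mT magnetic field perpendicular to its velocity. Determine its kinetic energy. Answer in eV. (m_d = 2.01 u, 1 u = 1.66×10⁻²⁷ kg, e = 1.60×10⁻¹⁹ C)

v = qBr/m = (1×1.60×10^-19)(0.0138)(8.24×10^-3) / (3.34×10^-27) = 5450 m/s.
K = ½mv² = 0.5·(3.34×10^-27)·(5450)² = 4.96×10^-20 J = 0.310 eV.

K ≈ 0.310 eV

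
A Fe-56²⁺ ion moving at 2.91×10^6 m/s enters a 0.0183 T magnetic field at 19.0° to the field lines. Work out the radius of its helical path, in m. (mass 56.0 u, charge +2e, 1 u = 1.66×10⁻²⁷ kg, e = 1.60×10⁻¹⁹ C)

r ≈ 15.0 m

Only the perpendicular component v⊥ = v sin19.0° = 9.47×10^5 m/s is bent by the field.
r = m v⊥ /(qB) = (9.30×10^-26)(9.47×10^5) / [(2×1.60×10^-19)(0.0183)] = 15.0 m.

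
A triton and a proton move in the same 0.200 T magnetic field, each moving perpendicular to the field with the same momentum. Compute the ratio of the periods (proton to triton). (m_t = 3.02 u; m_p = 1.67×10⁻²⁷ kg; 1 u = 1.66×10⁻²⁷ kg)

T = 2πm/(qB) is independent of speed, so T₂/T₁ = (m₂/q₂)/(m₁/q₁).
T_{proton}/T_{triton} = (1.67×10^-27/1e) / (5.01×10^-27/1e) = 0.333.

ratio ≈ 0.333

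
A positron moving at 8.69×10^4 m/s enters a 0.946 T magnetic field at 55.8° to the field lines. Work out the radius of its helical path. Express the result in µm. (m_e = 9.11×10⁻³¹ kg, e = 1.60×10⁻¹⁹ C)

Only the perpendicular component v⊥ = v sin55.8° = 7.19×10^4 m/s is bent by the field.
r = m v⊥ /(qB) = (9.11×10^-31)(7.19×10^4) / [(1×1.60×10^-19)(0.946)] = 4.33×10^-7 m.

r ≈ 0.433 µm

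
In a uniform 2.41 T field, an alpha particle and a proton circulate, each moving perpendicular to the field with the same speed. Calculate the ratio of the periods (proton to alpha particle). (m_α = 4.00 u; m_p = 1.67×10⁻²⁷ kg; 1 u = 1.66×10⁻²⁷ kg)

ratio ≈ 0.503

T = 2πm/(qB) is independent of speed, so T₂/T₁ = (m₂/q₂)/(m₁/q₁).
T_{proton}/T_{alpha particle} = (1.67×10^-27/1e) / (6.64×10^-27/2e) = 0.503.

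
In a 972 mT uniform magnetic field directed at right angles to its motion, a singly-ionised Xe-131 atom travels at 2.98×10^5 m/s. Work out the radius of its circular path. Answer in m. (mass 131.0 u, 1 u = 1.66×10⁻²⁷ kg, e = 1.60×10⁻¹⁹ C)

r ≈ 0.417 m

The magnetic force provides the centripetal force: qvB = mv²/r, so r = mv/(qB).
r = (2.17×10^-25 kg)(2.98×10^5 m/s) / [(1×1.60×10^-19 C)(0.972 T)] = 0.417 m.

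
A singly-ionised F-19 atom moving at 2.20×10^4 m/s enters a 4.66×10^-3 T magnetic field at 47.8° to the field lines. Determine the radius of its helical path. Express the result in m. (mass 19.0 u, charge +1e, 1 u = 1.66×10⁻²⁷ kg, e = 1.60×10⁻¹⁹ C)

Only the perpendicular component v⊥ = v sin47.8° = 1.63×10^4 m/s is bent by the field.
r = m v⊥ /(qB) = (3.15×10^-26)(1.63×10^4) / [(1×1.60×10^-19)(4.66×10^-3)] = 0.689 m.

r ≈ 0.689 m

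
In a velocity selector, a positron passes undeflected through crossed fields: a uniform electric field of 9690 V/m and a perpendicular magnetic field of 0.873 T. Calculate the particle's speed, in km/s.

v ≈ 11.1 km/s

For zero net force, qE = qvB, so v = E/B.
v = (9690) / (0.873) = 1.11×10^4 m/s.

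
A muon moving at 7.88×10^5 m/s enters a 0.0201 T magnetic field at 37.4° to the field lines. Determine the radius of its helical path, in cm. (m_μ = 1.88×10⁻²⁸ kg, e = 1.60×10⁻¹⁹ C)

Only the perpendicular component v⊥ = v sin37.4° = 4.79×10^5 m/s is bent by the field.
r = m v⊥ /(qB) = (1.88×10^-28)(4.79×10^5) / [(1×1.60×10^-19)(0.0201)] = 0.0280 m.

r ≈ 2.80 cm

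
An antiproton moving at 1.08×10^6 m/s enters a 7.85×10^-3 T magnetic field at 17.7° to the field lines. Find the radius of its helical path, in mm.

Only the perpendicular component v⊥ = v sin17.7° = 3.28×10^5 m/s is bent by the field.
r = m v⊥ /(qB) = (1.67×10^-27)(3.28×10^5) / [(1×1.60×10^-19)(7.85×10^-3)] = 0.437 m.

r ≈ 437 mm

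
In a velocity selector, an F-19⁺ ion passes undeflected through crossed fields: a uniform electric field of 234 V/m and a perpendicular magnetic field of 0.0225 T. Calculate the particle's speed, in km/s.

For zero net force, qE = qvB, so v = E/B.
v = (234) / (0.0225) = 1.04×10^4 m/s.

v ≈ 10.4 km/s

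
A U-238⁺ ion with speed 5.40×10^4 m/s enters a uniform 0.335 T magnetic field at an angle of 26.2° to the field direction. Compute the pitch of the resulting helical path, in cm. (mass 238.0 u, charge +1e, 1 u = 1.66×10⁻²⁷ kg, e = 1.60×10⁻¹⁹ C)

pitch ≈ 224 cm

The velocity component along B is v∥ = v cos26.2° = 4.85×10^4 m/s.
The cyclotron period T = 2πm/(qB) = 4.63×10^-5 s is set by m, q, B alone.
Pitch = v∥·T = (4.85×10^4)(4.63×10^-5) = 2.24 m.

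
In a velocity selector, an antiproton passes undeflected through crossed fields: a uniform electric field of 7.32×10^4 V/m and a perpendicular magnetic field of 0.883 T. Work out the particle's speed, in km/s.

v ≈ 82.9 km/s

For zero net force, qE = qvB, so v = E/B.
v = (7.32×10^4) / (0.883) = 8.29×10^4 m/s.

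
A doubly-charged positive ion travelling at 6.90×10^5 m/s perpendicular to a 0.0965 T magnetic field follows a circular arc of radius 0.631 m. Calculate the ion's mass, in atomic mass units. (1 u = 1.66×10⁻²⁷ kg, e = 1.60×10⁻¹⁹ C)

qvB = mv²/r ⇒ m = qBr/v.
m = (2×1.60×10^-19)(0.0965)(0.631) / (6.90×10^5) = 2.82×10^-26 kg = 17.0 u.

m ≈ 17.0 u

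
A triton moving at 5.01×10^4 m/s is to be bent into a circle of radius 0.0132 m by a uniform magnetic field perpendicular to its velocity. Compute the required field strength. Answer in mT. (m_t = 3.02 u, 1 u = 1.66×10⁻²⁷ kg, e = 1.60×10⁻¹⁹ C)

qvB = mv²/r gives B = mv/(qr).
B = (5.01×10^-27)(5.01×10^4) / [(1×1.60×10^-19)(0.0132)] = 0.119 T.

B ≈ 119 mT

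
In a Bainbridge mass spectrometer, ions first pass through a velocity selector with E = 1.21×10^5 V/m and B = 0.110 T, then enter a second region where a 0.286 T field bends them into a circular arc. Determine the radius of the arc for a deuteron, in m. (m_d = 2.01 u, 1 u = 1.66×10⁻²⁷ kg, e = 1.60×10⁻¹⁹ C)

The selector passes v = E/B = 1.21×10^5/0.110 = 1.10×10^6 m/s.
In the deflection region, r = mv/(qB₂) = (3.34×10^-27)(1.10×10^6) / [(1×1.60×10^-19)(0.286)] = 0.0802 m.

r ≈ 0.0802 m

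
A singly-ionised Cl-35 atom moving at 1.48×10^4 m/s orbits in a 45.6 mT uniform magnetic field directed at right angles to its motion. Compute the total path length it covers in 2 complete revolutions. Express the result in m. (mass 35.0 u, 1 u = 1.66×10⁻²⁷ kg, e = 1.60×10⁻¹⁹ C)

L ≈ 1.48 m

r = mv/(qB) = 0.118 m, so one revolution covers 2πr = 0.741 m.
In 2 revolutions: L = 2·2πr = 1.48 m.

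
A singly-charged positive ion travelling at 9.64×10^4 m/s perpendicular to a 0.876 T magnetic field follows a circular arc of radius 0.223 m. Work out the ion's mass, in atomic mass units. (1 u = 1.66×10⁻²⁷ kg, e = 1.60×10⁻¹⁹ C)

m ≈ 195 u

qvB = mv²/r ⇒ m = qBr/v.
m = (1×1.60×10^-19)(0.876)(0.223) / (9.64×10^4) = 3.24×10^-25 kg = 195 u.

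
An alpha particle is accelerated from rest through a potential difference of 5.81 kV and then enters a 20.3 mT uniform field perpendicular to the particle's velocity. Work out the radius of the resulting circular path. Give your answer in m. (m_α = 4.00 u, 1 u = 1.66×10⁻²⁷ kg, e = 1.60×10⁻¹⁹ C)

The kinetic energy gained is K = qV = (2×1.60×10^-19)(5810) = 1.86×10^-15 J.
v = √(2K/m) = 7.48×10^5 m/s.
r = mv/(qB) = (6.64×10^-27)(7.48×10^5) / [(2×1.60×10^-19)(0.0203)] = 0.765 m.

r ≈ 0.765 m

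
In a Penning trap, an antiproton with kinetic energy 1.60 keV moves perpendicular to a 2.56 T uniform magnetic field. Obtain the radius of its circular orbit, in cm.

Convert the energy: K = 1.60 keV = 2.56×10^-16 J.
v = √(2K/m) = √(2·2.56×10^-16/1.67×10^-27) = 5.54×10^5 m/s.
r = mv/(qB) = (1.67×10^-27)(5.54×10^5) / [(1×1.60×10^-19)(2.56)] = 2.26×10^-3 m.

r ≈ 0.226 cm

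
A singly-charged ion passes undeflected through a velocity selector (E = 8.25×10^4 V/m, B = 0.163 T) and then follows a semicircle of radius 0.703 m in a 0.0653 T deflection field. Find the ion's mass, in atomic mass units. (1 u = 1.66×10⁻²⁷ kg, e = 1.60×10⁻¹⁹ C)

v = E/B₁ = 5.06×10^5 m/s.
From r = mv/(qB₂), m = qB₂r/v = (1×1.60×10^-19)(0.0653)(0.703) / (5.06×10^5) = 1.45×10^-26 kg.
In atomic mass units: m = 1.45×10^-26 / 1.66×10^-27 = 8.74 u.

m ≈ 8.74 u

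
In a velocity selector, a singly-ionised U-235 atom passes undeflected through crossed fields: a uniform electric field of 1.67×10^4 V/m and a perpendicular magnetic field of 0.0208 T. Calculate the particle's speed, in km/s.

v ≈ 803 km/s

For zero net force, qE = qvB, so v = E/B.
v = (1.67×10^4) / (0.0208) = 8.03×10^5 m/s.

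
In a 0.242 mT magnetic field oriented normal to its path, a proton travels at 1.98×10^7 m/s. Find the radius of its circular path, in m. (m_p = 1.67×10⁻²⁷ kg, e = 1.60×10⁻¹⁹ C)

The magnetic force provides the centripetal force: qvB = mv²/r, so r = mv/(qB).
r = (1.67×10^-27 kg)(1.98×10^7 m/s) / [(1×1.60×10^-19 C)(2.42×10^-4 T)] = 854 m.

r ≈ 854 m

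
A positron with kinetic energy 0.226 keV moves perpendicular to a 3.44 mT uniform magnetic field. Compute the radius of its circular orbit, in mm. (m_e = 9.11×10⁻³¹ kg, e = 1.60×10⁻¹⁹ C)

Convert the energy: K = 0.226 keV = 3.62×10^-17 J.
v = √(2K/m) = √(2·3.62×10^-17/9.11×10^-31) = 8.91×10^6 m/s.
r = mv/(qB) = (9.11×10^-31)(8.91×10^6) / [(1×1.60×10^-19)(3.44×10^-3)] = 0.0147 m.

r ≈ 14.7 mm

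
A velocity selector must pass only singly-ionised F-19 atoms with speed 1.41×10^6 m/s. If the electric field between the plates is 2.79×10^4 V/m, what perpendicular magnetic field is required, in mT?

B ≈ 19.8 mT

qE = qvB ⇒ B = E/v = (2.79×10^4) / (1.41×10^6) = 0.0198 T.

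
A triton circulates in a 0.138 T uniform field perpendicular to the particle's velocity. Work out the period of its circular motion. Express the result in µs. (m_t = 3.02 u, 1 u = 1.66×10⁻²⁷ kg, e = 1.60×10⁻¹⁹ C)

T ≈ 1.43 µs

The cyclotron period is independent of speed: T = 2πm/(qB).
T = 2π(5.01×10^-27) / [(1×1.60×10^-19)(0.138)] = 1.43×10^-6 s.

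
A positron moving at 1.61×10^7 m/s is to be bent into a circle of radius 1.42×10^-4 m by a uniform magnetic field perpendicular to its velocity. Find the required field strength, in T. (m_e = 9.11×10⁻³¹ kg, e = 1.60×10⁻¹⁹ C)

B ≈ 0.646 T

qvB = mv²/r gives B = mv/(qr).
B = (9.11×10^-31)(1.61×10^7) / [(1×1.60×10^-19)(1.42×10^-4)] = 0.646 T.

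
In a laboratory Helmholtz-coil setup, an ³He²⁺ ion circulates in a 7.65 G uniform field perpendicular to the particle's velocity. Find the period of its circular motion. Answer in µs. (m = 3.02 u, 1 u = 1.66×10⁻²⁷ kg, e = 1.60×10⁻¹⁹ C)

The cyclotron period is independent of speed: T = 2πm/(qB).
T = 2π(5.01×10^-27) / [(2×1.60×10^-19)(7.65×10^-4)] = 1.29×10^-4 s.

T ≈ 129 µs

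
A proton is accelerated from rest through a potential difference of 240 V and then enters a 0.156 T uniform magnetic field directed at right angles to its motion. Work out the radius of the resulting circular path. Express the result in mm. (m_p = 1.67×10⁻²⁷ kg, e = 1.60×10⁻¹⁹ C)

The kinetic energy gained is K = qV = (1×1.60×10^-19)(240) = 3.84×10^-17 J.
v = √(2K/m) = 2.14×10^5 m/s.
r = mv/(qB) = (1.67×10^-27)(2.14×10^5) / [(1×1.60×10^-19)(0.156)] = 0.0143 m.

r ≈ 14.3 mm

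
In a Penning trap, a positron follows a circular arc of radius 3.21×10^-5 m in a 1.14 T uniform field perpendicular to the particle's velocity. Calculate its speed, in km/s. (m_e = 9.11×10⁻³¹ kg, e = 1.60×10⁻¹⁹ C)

v ≈ 6430 km/s

From qvB = mv²/r, v = qBr/m.
v = (1×1.60×10^-19)(1.14)(3.21×10^-5) / (9.11×10^-31) = 6.43×10^6 m/s.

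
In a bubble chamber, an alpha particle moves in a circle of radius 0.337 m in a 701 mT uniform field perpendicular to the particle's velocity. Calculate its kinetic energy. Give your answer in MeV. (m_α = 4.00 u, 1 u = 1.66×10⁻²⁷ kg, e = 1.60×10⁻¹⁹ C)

v = qBr/m = (2×1.60×10^-19)(0.701)(0.337) / (6.64×10^-27) = 1.14×10^7 m/s.
K = ½mv² = 0.5·(6.64×10^-27)·(1.14×10^7)² = 4.30×10^-13 J = 2.69 MeV.

K ≈ 2.69 MeV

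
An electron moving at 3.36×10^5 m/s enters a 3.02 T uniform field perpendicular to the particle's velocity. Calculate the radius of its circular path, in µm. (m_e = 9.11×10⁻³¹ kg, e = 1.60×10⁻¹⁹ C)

The magnetic force provides the centripetal force: qvB = mv²/r, so r = mv/(qB).
r = (9.11×10^-31 kg)(3.36×10^5 m/s) / [(1×1.60×10^-19 C)(3.02 T)] = 6.33×10^-7 m.

r ≈ 0.633 µm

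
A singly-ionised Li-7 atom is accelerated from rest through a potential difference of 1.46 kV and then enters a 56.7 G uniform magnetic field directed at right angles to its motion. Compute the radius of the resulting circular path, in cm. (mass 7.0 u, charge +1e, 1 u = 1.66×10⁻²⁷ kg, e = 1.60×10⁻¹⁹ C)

r ≈ 257 cm

The kinetic energy gained is K = qV = (1×1.60×10^-19)(1460) = 2.34×10^-16 J.
v = √(2K/m) = 2.01×10^5 m/s.
r = mv/(qB) = (1.16×10^-26)(2.01×10^5) / [(1×1.60×10^-19)(5.67×10^-3)] = 2.57 m.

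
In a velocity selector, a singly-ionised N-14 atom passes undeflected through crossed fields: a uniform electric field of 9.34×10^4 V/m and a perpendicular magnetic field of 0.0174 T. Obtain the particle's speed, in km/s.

For zero net force, qE = qvB, so v = E/B.
v = (9.34×10^4) / (0.0174) = 5.37×10^6 m/s.

v ≈ 5370 km/s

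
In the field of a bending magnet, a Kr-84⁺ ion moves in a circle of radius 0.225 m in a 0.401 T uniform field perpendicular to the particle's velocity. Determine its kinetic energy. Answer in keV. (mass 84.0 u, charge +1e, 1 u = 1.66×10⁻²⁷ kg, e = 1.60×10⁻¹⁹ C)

v = qBr/m = (1×1.60×10^-19)(0.401)(0.225) / (1.39×10^-25) = 1.04×10^5 m/s.
K = ½mv² = 0.5·(1.39×10^-25)·(1.04×10^5)² = 7.47×10^-16 J = 4.67 keV.

K ≈ 4.67 keV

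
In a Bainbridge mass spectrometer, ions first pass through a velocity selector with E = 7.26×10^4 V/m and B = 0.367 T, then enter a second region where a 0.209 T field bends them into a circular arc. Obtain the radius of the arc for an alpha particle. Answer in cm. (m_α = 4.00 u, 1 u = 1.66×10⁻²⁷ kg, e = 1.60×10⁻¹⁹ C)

r ≈ 1.96 cm

The selector passes v = E/B = 7.26×10^4/0.367 = 1.98×10^5 m/s.
In the deflection region, r = mv/(qB₂) = (6.64×10^-27)(1.98×10^5) / [(2×1.60×10^-19)(0.209)] = 0.0196 m.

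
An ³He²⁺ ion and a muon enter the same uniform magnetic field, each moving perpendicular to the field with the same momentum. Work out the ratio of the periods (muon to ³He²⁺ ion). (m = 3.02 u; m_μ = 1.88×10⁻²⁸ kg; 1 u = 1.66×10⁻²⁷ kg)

T = 2πm/(qB) is independent of speed, so T₂/T₁ = (m₂/q₂)/(m₁/q₁).
T_{muon}/T_{³He²⁺ ion} = (1.88×10^-28/1e) / (5.01×10^-27/2e) = 0.0750.

ratio ≈ 0.0750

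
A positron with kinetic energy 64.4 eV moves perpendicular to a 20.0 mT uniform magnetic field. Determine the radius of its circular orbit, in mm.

r ≈ 1.35 mm

Convert the energy: K = 64.4 eV = 1.03×10^-17 J.
v = √(2K/m) = √(2·1.03×10^-17/9.11×10^-31) = 4.76×10^6 m/s.
r = mv/(qB) = (9.11×10^-31)(4.76×10^6) / [(1×1.60×10^-19)(0.0200)] = 1.35×10^-3 m.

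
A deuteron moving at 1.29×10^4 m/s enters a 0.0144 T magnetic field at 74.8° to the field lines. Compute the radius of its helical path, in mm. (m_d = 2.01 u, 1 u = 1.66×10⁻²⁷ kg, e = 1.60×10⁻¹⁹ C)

Only the perpendicular component v⊥ = v sin74.8° = 1.24×10^4 m/s is bent by the field.
r = m v⊥ /(qB) = (3.34×10^-27)(1.24×10^4) / [(1×1.60×10^-19)(0.0144)] = 0.0180 m.

r ≈ 18.0 mm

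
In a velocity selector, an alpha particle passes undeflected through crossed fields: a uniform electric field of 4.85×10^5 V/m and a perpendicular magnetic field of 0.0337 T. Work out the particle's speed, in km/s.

For zero net force, qE = qvB, so v = E/B.
v = (4.85×10^5) / (0.0337) = 1.44×10^7 m/s.

v ≈ 14400 km/s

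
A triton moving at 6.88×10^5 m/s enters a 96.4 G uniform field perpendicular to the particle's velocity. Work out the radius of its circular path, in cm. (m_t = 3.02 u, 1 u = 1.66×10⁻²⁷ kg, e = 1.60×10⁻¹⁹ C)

r ≈ 224 cm

The magnetic force provides the centripetal force: qvB = mv²/r, so r = mv/(qB).
r = (5.01×10^-27 kg)(6.88×10^5 m/s) / [(1×1.60×10^-19 C)(9.64×10^-3 T)] = 2.24 m.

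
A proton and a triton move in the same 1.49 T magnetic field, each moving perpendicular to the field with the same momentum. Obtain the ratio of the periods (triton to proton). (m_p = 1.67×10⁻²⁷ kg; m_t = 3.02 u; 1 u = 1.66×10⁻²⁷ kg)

ratio ≈ 3.00

T = 2πm/(qB) is independent of speed, so T₂/T₁ = (m₂/q₂)/(m₁/q₁).
T_{triton}/T_{proton} = (5.01×10^-27/1e) / (1.67×10^-27/1e) = 3.00.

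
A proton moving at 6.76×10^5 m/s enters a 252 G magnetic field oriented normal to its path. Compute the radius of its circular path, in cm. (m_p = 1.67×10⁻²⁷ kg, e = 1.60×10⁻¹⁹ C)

The magnetic force provides the centripetal force: qvB = mv²/r, so r = mv/(qB).
r = (1.67×10^-27 kg)(6.76×10^5 m/s) / [(1×1.60×10^-19 C)(0.0252 T)] = 0.280 m.

r ≈ 28.0 cm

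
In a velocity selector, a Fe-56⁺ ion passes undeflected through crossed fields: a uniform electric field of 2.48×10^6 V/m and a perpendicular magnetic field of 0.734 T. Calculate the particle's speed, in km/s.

v ≈ 3380 km/s

For zero net force, qE = qvB, so v = E/B.
v = (2.48×10^6) / (0.734) = 3.38×10^6 m/s.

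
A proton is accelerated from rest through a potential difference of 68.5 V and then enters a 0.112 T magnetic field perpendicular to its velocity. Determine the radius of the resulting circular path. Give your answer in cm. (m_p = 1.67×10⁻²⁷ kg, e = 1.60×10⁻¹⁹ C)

r ≈ 1.07 cm

The kinetic energy gained is K = qV = (1×1.60×10^-19)(68.5) = 1.10×10^-17 J.
v = √(2K/m) = 1.15×10^5 m/s.
r = mv/(qB) = (1.67×10^-27)(1.15×10^5) / [(1×1.60×10^-19)(0.112)] = 0.0107 m.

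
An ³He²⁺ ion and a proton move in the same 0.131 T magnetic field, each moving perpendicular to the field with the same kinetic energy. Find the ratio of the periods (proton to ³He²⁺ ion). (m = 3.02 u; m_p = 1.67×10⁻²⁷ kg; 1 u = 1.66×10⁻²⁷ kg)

T = 2πm/(qB) is independent of speed, so T₂/T₁ = (m₂/q₂)/(m₁/q₁).
T_{proton}/T_{³He²⁺ ion} = (1.67×10^-27/1e) / (5.01×10^-27/2e) = 0.666.

ratio ≈ 0.666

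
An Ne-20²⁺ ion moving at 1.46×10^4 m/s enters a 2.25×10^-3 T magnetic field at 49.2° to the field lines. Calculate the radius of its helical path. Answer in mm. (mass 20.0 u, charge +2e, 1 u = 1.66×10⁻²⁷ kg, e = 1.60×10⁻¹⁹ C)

Only the perpendicular component v⊥ = v sin49.2° = 1.11×10^4 m/s is bent by the field.
r = m v⊥ /(qB) = (3.32×10^-26)(1.11×10^4) / [(2×1.60×10^-19)(2.25×10^-3)] = 0.510 m.

r ≈ 510 mm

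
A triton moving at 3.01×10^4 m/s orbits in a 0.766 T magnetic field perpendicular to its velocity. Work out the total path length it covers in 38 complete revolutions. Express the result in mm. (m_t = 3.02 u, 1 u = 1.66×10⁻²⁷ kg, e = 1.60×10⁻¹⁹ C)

r = mv/(qB) = 1.23×10^-3 m, so one revolution covers 2πr = 7.74×10^-3 m.
In 38 revolutions: L = 38·2πr = 0.294 m.

L ≈ 294 mm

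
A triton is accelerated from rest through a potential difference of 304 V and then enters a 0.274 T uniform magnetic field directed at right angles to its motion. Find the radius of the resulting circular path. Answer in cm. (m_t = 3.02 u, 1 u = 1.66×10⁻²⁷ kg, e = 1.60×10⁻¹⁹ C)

The kinetic energy gained is K = qV = (1×1.60×10^-19)(304) = 4.86×10^-17 J.
v = √(2K/m) = 1.39×10^5 m/s.
r = mv/(qB) = (5.01×10^-27)(1.39×10^5) / [(1×1.60×10^-19)(0.274)] = 0.0159 m.

r ≈ 1.59 cm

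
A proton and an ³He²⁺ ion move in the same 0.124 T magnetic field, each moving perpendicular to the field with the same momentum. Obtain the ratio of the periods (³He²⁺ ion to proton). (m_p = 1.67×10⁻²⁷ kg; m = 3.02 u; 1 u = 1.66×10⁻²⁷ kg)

T = 2πm/(qB) is independent of speed, so T₂/T₁ = (m₂/q₂)/(m₁/q₁).
T_{³He²⁺ ion}/T_{proton} = (5.01×10^-27/2e) / (1.67×10^-27/1e) = 1.50.

ratio ≈ 1.50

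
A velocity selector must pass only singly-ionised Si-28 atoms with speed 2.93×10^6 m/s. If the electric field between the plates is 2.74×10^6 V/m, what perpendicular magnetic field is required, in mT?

qE = qvB ⇒ B = E/v = (2.74×10^6) / (2.93×10^6) = 0.935 T.

B ≈ 935 mT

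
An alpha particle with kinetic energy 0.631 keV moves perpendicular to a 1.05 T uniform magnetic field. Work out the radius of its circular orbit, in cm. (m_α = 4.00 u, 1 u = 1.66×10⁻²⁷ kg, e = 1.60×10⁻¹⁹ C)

r ≈ 0.345 cm

Convert the energy: K = 0.631 keV = 1.01×10^-16 J.
v = √(2K/m) = √(2·1.01×10^-16/6.64×10^-27) = 1.74×10^5 m/s.
r = mv/(qB) = (6.64×10^-27)(1.74×10^5) / [(2×1.60×10^-19)(1.05)] = 3.45×10^-3 m.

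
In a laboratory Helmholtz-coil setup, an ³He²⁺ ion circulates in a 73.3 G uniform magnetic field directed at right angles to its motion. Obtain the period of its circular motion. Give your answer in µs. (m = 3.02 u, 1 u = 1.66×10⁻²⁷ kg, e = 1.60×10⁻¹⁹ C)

The cyclotron period is independent of speed: T = 2πm/(qB).
T = 2π(5.01×10^-27) / [(2×1.60×10^-19)(7.33×10^-3)] = 1.34×10^-5 s.

T ≈ 13.4 µs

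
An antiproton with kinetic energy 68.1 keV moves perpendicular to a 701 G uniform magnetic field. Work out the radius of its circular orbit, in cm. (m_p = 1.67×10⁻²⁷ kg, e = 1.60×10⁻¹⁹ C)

Convert the energy: K = 68.1 keV = 1.09×10^-14 J.
v = √(2K/m) = √(2·1.09×10^-14/1.67×10^-27) = 3.61×10^6 m/s.
r = mv/(qB) = (1.67×10^-27)(3.61×10^6) / [(1×1.60×10^-19)(0.0701)] = 0.538 m.

r ≈ 53.8 cm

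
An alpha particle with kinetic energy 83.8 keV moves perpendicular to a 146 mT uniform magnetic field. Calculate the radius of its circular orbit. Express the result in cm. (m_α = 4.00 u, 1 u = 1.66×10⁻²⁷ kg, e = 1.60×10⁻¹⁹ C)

Convert the energy: K = 83.8 keV = 1.34×10^-14 J.
v = √(2K/m) = √(2·1.34×10^-14/6.64×10^-27) = 2.01×10^6 m/s.
r = mv/(qB) = (6.64×10^-27)(2.01×10^6) / [(2×1.60×10^-19)(0.146)] = 0.286 m.

r ≈ 28.6 cm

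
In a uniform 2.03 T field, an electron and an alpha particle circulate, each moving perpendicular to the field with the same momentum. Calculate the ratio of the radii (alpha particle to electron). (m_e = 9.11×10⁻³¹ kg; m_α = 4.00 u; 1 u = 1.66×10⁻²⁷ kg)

r = p/(qB) ⇒ at equal p, r ∝ 1/q.
r_{alpha particle}/r_{electron} = 0.500.

ratio ≈ 0.500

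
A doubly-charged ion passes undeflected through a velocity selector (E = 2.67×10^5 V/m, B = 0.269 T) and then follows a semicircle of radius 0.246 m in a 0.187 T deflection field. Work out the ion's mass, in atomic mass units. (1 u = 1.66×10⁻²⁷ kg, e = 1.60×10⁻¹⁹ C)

v = E/B₁ = 9.93×10^5 m/s.
From r = mv/(qB₂), m = qB₂r/v = (2×1.60×10^-19)(0.187)(0.246) / (9.93×10^5) = 1.48×10^-26 kg.
In atomic mass units: m = 1.48×10^-26 / 1.66×10^-27 = 8.93 u.

m ≈ 8.93 u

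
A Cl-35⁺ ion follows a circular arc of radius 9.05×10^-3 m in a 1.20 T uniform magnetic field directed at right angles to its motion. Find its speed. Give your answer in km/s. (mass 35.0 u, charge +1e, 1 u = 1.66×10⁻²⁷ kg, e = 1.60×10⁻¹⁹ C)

v ≈ 29.9 km/s

From qvB = mv²/r, v = qBr/m.
v = (1×1.60×10^-19)(1.20)(9.05×10^-3) / (5.81×10^-26) = 2.99×10^4 m/s.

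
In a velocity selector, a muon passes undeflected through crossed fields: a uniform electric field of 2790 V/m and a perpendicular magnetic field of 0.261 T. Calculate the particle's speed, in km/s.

For zero net force, qE = qvB, so v = E/B.
v = (2790) / (0.261) = 1.07×10^4 m/s.

v ≈ 10.7 km/s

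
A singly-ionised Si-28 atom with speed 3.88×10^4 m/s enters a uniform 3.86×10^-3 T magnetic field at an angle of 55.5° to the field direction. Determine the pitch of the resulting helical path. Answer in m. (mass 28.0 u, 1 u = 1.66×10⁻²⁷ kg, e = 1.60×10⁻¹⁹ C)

The velocity component along B is v∥ = v cos55.5° = 2.20×10^4 m/s.
The cyclotron period T = 2πm/(qB) = 4.73×10^-4 s is set by m, q, B alone.
Pitch = v∥·T = (2.20×10^4)(4.73×10^-4) = 10.4 m.

pitch ≈ 10.4 m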